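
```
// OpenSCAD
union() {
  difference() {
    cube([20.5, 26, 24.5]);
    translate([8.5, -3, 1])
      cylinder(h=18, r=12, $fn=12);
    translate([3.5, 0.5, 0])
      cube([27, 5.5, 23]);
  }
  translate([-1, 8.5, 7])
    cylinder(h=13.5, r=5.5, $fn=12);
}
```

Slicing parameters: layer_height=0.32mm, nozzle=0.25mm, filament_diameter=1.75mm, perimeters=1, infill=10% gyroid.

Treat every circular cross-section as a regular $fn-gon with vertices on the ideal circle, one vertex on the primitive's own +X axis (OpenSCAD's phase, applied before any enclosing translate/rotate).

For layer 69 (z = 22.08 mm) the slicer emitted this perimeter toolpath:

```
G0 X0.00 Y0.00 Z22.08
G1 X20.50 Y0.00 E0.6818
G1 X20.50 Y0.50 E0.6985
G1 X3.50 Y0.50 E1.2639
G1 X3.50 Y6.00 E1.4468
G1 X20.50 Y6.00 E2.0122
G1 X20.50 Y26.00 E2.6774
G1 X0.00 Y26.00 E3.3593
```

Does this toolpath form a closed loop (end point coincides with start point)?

no

Start point (G0): (0.00, 0.00). End point (last G1): the path does not return to the start — open.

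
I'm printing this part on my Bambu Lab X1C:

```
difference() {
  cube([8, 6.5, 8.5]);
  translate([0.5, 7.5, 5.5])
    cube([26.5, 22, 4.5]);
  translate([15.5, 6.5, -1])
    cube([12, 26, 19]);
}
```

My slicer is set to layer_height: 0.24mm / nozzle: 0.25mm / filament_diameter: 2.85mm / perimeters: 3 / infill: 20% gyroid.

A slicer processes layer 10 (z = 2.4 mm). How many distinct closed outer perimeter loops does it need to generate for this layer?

At z = 2.4 mm: the 8×6.5 cube contributes its full rectangle; the cube at (0.5, 7.5) is absent (z outside [5.5, 10]); the cube at (15.5, 6.5) is present — its section is the full 12×26 rectangle; Subtracting the remaining from the first: starting from the 8×6.5 cube, the 12×26 cube at (15.5, 6.5) misses the remaining region (no effect) — 1 connected region. The result has 1 disconnected region.

1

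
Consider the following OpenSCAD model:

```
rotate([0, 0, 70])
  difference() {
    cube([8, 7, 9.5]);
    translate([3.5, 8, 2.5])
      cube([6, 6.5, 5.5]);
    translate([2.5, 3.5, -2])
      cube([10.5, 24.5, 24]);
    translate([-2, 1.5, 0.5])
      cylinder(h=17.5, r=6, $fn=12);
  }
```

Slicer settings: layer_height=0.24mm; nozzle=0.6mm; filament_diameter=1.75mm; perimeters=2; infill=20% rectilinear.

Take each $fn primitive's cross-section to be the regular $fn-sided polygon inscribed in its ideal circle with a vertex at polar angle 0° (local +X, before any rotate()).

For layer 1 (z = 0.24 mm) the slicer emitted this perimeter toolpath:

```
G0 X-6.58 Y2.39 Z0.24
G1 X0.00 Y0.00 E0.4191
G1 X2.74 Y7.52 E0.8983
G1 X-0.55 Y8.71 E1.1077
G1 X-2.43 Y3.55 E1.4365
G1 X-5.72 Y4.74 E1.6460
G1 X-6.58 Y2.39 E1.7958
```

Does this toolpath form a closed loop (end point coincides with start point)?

yes

Start point (G0): (-6.58, 2.39). End point (last G1): the path returns to the start — closed.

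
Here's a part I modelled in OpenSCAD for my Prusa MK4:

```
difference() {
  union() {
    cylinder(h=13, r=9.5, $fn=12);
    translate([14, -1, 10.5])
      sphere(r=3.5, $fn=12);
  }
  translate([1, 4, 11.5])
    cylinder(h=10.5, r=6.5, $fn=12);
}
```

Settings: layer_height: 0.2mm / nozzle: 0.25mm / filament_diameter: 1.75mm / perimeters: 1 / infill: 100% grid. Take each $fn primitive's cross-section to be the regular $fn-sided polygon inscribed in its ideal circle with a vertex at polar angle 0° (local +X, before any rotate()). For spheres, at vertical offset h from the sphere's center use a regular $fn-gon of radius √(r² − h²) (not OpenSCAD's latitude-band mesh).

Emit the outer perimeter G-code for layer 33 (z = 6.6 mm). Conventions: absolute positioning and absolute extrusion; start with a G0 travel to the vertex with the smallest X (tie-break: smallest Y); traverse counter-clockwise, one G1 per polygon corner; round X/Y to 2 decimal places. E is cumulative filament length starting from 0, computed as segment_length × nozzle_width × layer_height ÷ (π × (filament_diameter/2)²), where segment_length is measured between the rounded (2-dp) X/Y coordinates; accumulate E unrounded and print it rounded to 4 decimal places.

At z = 6.6 mm: the r=9.5 cylinder gives a regular 12-gon of circumradius 9.5 (constant along its height); the sphere at (14, -1) is absent (|z−center|=3.900 > r=3.5); Merging all regions: only the r=9.5 cylinder is present, so the union is just that shape — 1 connected region; the cylinder at (1, 4) is absent (z outside [11.5, 22]); Taking the first minus the rest: none of the subtracted shapes is present at this height, so that combined region is unchanged — 1 connected region. The outline is a single polygon with 12 vertices. Extrusion per mm of travel: 0.25 × 0.2 / (π × 0.875²) = 0.020788. Accumulating E over each segment gives final E = 1.2269.

G0 X-9.50 Y0.00 Z6.60
G1 X-8.23 Y-4.75 E0.1022
G1 X-4.75 Y-8.23 E0.2045
G1 X0.00 Y-9.50 E0.3067
G1 X4.75 Y-8.23 E0.4089
G1 X8.23 Y-4.75 E0.5112
G1 X9.50 Y0.00 E0.6134
G1 X8.23 Y4.75 E0.7157
G1 X4.75 Y8.23 E0.8180
G1 X0.00 Y9.50 E0.9202
G1 X-4.75 Y8.23 E1.0224
G1 X-8.23 Y4.75 E1.1247
G1 X-9.50 Y0.00 E1.2269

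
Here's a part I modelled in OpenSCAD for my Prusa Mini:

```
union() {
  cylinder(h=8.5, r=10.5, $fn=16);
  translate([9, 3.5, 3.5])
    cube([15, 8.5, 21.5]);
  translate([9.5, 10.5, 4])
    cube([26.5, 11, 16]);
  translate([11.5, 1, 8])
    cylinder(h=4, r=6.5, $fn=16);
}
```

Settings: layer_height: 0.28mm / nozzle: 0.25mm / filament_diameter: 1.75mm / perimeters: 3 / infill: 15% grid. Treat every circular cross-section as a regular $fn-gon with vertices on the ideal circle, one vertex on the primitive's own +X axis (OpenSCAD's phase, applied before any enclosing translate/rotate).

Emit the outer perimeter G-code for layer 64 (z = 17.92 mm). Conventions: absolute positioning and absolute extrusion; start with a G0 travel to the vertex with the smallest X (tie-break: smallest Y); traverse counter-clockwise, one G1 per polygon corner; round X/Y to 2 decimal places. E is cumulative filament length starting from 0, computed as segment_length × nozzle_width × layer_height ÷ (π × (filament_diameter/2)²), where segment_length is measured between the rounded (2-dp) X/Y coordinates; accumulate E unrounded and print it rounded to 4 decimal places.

At z = 17.92 mm: the cylinder is absent (z outside [0, 8.5]); the cube at (9, 3.5) is present — its section is the full 15×8.5 rectangle; the cube at (9.5, 10.5) is present — its section is the full 26.5×11 rectangle; the cylinder at (11.5, 1) does not reach this height (z outside [8, 12]); Combining (union): the regions partially overlap (shared area 21.75 mm²), so overlapping operands fuse into one piece — 1 connected region. The outline is a single polygon with 8 vertices. Extrusion per mm of travel: 0.25 × 0.28 / (π × 0.875²) = 0.029103. Accumulating E over each segment gives final E = 2.6192.

G0 X9.00 Y3.50 Z17.92
G1 X24.00 Y3.50 E0.4365
G1 X24.00 Y10.50 E0.6403
G1 X36.00 Y10.50 E0.9895
G1 X36.00 Y21.50 E1.3096
G1 X9.50 Y21.50 E2.0808
G1 X9.50 Y12.00 E2.3573
G1 X9.00 Y12.00 E2.3719
G1 X9.00 Y3.50 E2.6192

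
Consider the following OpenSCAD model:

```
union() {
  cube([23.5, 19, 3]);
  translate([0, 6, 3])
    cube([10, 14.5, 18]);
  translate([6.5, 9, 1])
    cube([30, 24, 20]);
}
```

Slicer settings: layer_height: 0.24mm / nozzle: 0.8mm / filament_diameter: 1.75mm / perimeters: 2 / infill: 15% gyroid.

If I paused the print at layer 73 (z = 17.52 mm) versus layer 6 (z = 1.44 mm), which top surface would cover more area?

layer 6 (z = 1.44 mm)

Layer 73 (z = 17.52): the cube is absent (z outside [0, 3]); the cube at (0, 6) is present — its section is the full 10×14.5 rectangle (area 145.00 mm²); the 30×24 cube at (6.5, 9) contributes its full rectangle (area 720.00 mm²); Combining (union): the regions partially overlap — summed areas 865.00 mm² minus the doubly-counted overlap 40.25 mm² gives 824.75 mm² — area = 824.75 mm². So its area = 824.75 mm². Layer 6 (z = 1.44): the cube is present — its section is the full 23.5×19 rectangle (area 446.50 mm²); the cube at (0, 6) does not reach this height (z outside [3, 21]); the cube at (6.5, 9) (footprint 30×24) is included at this height (area 720.00 mm²); Taking the union: the regions partially overlap — summed areas 1166.50 mm² minus the doubly-counted overlap 170.00 mm² gives 996.50 mm² — area = 996.50 mm². So its area = 996.50 mm². Layer 6 is larger (996.50 vs 824.75 mm²).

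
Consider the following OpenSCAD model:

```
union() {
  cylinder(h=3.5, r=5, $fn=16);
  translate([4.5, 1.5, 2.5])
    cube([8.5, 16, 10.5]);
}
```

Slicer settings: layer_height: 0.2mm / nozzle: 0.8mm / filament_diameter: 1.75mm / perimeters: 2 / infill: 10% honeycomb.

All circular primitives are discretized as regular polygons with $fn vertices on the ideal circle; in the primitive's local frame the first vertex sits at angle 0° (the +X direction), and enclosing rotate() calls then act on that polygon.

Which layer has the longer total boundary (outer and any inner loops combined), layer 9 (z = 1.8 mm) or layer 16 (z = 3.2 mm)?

layer 16 (z = 3.2 mm)

Layer 9 (z = 1.8): the r=5 cylinder gives a regular 16-gon of circumradius 5 (constant along its height) (perimeter = 2·16·5.000·sin(180°/16) = 31.21 mm); the cube at (4.5, 1.5) does not reach this height (z outside [2.5, 13]); Merging all regions: only the r=5 cylinder is present, so the union is just that shape — boundary = 31.21 mm. So its perimeter = 31.21 mm. Layer 16 (z = 3.2): the r=5 cylinder gives a regular 16-gon of circumradius 5 (constant along its height) (perimeter = 2·16·5.000·sin(180°/16) = 31.21 mm); the cube at (4.5, 1.5) (footprint 8.5×16) is included at this height (perimeter 49.00 mm); Taking the union: the regions partially overlap (shared area 0.08 mm²), so the edge portions inside another operand are dropped and the merged outline is re-measured after clipping — boundary = 78.78 mm. So its perimeter = 78.78 mm. Layer 16 is larger (78.78 vs 31.21 mm).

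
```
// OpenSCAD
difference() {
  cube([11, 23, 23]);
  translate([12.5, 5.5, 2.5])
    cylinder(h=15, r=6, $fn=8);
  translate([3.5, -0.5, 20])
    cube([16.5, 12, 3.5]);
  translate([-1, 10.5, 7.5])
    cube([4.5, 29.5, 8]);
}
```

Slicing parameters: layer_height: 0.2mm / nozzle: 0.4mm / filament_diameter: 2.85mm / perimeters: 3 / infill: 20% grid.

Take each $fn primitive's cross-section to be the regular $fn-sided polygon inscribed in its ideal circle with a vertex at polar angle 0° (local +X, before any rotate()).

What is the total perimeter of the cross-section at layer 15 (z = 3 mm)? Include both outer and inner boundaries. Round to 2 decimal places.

72.36 mm

At z = 3 mm: the cube is present — its section is the full 11×23 rectangle (perimeter 68.00 mm); the cylinder at (12.5, 5.5): section is a regular 8-gon, circumradius r=6 (perimeter = 2·8·6.000·sin(180°/8) = 36.74 mm); the cube at (3.5, -0.5) does not reach this height (z outside [20, 23.5]); the cube at (-1, 10.5) does not reach this height (z outside [7.5, 15.5]); Subtracting the remaining from the first: starting from the 11×23 cube, the r=6 cylinder at (12.5, 5.5) partially overlaps it — only the 33.84 mm² overlap (of its 101.82 mm²) is removed, clipping the outline — boundary = 72.36 mm. Overall, the cross-section is a single solid region. Total boundary length (outer) = 72.36 mm.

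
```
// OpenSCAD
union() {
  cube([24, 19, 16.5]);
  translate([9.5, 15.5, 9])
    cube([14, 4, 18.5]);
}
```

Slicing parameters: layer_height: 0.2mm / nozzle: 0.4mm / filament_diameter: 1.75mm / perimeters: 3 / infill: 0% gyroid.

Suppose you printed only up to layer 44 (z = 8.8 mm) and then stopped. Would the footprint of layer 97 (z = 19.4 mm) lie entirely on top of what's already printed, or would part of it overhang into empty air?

Compare the two slices. At z = 8.8: the cube (footprint 24×19) is included at this height (area 456.00 mm²); the cube at (9.5, 15.5) is not intersected at this z (z outside [9, 27.5]); Merging all regions: only the 24×19 cube is present, so the union is just that shape — area = 456.00 mm². At z = 19.4: the cube does not reach this height (z outside [0, 16.5]); the 14×4 cube at (9.5, 15.5) contributes its full rectangle (area 56.00 mm²); Taking the union: only the 14×4 cube at (9.5, 15.5) is present, so the union is just that shape — area = 56.00 mm². Checking containment: at z = 19.4 the cross-section extends beyond the z = 8.8 cross-section by about 7.00 mm².

part overhangs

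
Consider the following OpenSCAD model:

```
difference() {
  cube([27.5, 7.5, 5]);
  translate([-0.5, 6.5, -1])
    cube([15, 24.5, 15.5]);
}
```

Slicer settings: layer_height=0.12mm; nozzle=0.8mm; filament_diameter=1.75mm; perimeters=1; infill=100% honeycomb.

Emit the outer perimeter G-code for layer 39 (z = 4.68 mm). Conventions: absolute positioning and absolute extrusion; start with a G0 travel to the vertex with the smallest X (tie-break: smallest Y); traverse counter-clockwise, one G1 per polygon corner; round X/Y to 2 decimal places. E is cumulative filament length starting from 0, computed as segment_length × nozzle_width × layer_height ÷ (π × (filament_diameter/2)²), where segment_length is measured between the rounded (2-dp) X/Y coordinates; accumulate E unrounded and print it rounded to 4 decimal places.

At z = 4.68 mm: the cube (footprint 27.5×7.5) is included at this height; the cube at (-0.5, 6.5) (footprint 15×24.5) is included at this height; Subtracting the remaining from the first: starting from the 27.5×7.5 cube, the 15×24.5 cube at (-0.5, 6.5) partially overlaps it — only the 14.50 mm² overlap (of its 367.50 mm²) is removed, clipping the outline — 1 connected region. The outline is a single polygon with 6 vertices. Extrusion per mm of travel: 0.8 × 0.12 / (π × 0.875²) = 0.039912. Accumulating E over each segment gives final E = 2.7939.

G0 X0.00 Y0.00 Z4.68
G1 X27.50 Y0.00 E1.0976
G1 X27.50 Y7.50 E1.3969
G1 X14.50 Y7.50 E1.9158
G1 X14.50 Y6.50 E1.9557
G1 X0.00 Y6.50 E2.5344
G1 X0.00 Y0.00 E2.7939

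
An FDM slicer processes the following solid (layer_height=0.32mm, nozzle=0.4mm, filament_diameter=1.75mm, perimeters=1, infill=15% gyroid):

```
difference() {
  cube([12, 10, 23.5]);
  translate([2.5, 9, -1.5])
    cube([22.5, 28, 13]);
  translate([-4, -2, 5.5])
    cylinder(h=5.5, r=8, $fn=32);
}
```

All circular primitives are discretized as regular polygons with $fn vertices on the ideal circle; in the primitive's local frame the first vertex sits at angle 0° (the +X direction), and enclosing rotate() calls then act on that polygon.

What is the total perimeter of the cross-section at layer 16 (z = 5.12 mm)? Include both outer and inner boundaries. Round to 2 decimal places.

At z = 5.12 mm: the cube (footprint 12×10) is included at this height (perimeter 44.00 mm); the cube at (2.5, 9) (footprint 22.5×28) is included at this height (perimeter 101.00 mm); the cylinder at (-4, -2) is absent (z outside [5.5, 11]); Taking the first minus the rest: starting from the 12×10 cube, the 22.5×28 cube at (2.5, 9) partially overlaps it — only the 9.50 mm² overlap (of its 630.00 mm²) is removed, clipping the outline — boundary = 44.00 mm. Overall, the cross-section is a single solid region. Total boundary length (outer) = 44.00 mm.

44.00 mm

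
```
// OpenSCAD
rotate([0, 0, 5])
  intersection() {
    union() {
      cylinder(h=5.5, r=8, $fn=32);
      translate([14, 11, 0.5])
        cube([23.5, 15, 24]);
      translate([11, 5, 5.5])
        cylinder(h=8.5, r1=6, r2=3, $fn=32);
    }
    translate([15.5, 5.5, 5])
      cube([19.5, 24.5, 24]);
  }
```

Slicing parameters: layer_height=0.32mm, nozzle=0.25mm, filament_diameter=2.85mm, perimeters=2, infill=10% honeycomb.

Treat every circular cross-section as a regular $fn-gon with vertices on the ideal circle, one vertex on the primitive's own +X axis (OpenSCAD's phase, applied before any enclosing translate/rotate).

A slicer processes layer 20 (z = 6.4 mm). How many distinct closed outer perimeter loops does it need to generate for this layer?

2

At z = 6.4 mm: the cylinder is not intersected at this z (z outside [0, 5.5]); the cube at (14, 11) is present — its section is the full 23.5×15 rectangle; the cone at (11, 5) contributes a regular 32-gon of circumradius 5.682 (interpolated between r1=6 and r2=3 at t=0.106); Combining (union): the 2 present regions are separate (no shared area or edge), so areas and boundary lengths simply add and each stays a separate island — 2 connected regions; the cube at (15.5, 5.5) (footprint 19.5×24.5) is included at this height; After intersecting: the 19.5×24.5 cube at (15.5, 5.5) partially overlaps that combined region; clipping to the common part keeps 294.65 mm² — 2 connected regions; (whole slice rotated 5° about Z — lengths, areas and connectivity unchanged). The result has 2 disconnected regions.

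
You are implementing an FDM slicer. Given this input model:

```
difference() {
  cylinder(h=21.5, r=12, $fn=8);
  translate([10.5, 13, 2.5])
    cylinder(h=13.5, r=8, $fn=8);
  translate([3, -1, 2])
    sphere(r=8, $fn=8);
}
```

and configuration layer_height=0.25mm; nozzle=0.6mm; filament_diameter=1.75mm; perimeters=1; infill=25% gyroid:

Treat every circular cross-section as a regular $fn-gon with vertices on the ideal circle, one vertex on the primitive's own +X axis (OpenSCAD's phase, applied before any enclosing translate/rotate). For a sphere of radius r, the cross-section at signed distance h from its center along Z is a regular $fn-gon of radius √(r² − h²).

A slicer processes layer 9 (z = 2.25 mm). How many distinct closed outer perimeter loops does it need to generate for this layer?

At z = 2.25 mm: the r=12 cylinder contributes a regular 8-gon of circumradius 12; the cylinder at (10.5, 13) does not reach this height (z outside [2.5, 16]); the r=8 sphere at (3, -1) contributes a regular 8-gon of circumradius √(8²−0.25²) = 7.996; Subtracting the remaining from the first: starting from the r=12 cylinder, the r=8 sphere at (3, -1) lies wholly inside it (removes its full 180.84 mm² and its 48.96 mm outline becomes a hole wall) — 1 connected region with 1 hole. The result has 1 disconnected region.

1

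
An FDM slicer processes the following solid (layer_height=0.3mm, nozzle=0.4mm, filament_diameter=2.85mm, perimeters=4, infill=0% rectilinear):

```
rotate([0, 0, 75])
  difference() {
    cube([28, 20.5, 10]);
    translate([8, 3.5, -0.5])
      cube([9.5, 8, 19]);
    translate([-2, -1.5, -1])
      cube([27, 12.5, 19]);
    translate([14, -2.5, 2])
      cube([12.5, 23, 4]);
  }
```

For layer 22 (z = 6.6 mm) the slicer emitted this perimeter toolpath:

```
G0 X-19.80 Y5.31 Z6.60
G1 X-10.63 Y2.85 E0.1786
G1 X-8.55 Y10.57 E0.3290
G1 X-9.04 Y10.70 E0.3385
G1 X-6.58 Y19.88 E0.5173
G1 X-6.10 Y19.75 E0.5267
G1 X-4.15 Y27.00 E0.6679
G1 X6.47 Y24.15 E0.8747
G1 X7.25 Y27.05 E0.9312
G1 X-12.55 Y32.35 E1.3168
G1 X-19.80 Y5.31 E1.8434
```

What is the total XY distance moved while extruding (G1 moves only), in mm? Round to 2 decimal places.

98.00 mm

Sum the Euclidean lengths of each G1 segment: total = 98.00 mm.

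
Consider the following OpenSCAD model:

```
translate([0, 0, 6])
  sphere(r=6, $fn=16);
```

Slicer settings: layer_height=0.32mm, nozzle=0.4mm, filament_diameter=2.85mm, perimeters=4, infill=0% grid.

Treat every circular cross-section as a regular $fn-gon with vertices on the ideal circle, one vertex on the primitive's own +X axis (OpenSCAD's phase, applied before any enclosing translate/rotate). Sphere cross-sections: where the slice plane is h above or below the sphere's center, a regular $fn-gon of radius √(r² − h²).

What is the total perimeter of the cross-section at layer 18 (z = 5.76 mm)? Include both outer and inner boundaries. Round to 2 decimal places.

At z = 5.76 mm: the sphere: section is a regular 16-gon, circumradius = √(r²−h²) = √(6²−0.24²) = 5.995 (perimeter = 2·16·5.995·sin(180°/16) = 37.43 mm). Overall, the cross-section is a single solid region. Total boundary length (outer) = 37.43 mm.

37.43 mm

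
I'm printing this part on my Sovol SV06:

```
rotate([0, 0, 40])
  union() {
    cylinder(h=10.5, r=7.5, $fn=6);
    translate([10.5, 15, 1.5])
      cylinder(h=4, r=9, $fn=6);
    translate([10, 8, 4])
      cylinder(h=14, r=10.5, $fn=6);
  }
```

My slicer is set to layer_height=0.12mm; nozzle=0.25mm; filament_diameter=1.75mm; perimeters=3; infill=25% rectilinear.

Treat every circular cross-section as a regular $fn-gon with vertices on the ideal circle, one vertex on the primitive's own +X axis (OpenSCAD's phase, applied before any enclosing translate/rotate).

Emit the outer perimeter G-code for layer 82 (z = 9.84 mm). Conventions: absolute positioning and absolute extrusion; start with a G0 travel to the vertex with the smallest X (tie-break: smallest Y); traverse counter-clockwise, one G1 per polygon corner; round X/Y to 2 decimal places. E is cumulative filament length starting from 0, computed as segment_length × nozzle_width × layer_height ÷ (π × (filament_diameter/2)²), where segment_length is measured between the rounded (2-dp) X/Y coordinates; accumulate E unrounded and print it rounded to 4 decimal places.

G0 X-7.35 Y16.15 Z9.84
G1 X-5.53 Y5.81 E0.1309
G1 X-3.89 Y5.21 E0.1527
G1 X-7.05 Y2.57 E0.2041
G1 X-5.75 Y-4.82 E0.2977
G1 X1.30 Y-7.39 E0.3913
G1 X7.05 Y-2.57 E0.4848
G1 X5.96 Y3.58 E0.5627
G1 X12.38 Y8.97 E0.6673
G1 X10.56 Y19.31 E0.7983
G1 X0.69 Y22.90 E0.9292
G1 X-7.35 Y16.15 E1.0602

At z = 9.84 mm: the cylinder: section is a regular 6-gon, circumradius r=7.5; the cylinder at (10.5, 15) is not intersected at this z (z outside [1.5, 5.5]); the r=10.5 cylinder at (10, 8) contributes a regular 6-gon of circumradius 10.5; Merging all regions: the regions partially overlap (shared area 24.97 mm²), so overlapping operands fuse into one piece — 1 connected region; (rotated 40° about Z; rotation is an isometry so areas/perimeters/island counts are preserved). The outline is a single polygon with 11 vertices. Extrusion per mm of travel: 0.25 × 0.12 / (π × 0.875²) = 0.012473. Accumulating E over each segment gives final E = 1.0602.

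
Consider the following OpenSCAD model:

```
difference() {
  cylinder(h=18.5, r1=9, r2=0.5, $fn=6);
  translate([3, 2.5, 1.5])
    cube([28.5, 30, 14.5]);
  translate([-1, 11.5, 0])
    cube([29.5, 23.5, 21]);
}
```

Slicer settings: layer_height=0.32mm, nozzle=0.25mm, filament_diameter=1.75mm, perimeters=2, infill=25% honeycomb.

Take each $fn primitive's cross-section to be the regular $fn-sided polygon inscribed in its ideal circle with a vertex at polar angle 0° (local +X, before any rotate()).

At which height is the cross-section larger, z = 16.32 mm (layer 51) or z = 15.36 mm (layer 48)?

Layer 51 (z = 16.32): the cone contributes a regular 6-gon of circumradius 1.502 (interpolated between r1=9 and r2=0.5 at t=0.882) (area = (6/2)·1.502²·sin(360°/6) = 5.86 mm²); the cube at (3, 2.5) is not intersected at this z (z outside [1.5, 16]); the cube at (-1, 11.5) (footprint 29.5×23.5) is included at this height (area 693.25 mm²); Subtracting the remaining from the first: starting from the cone (5.86 mm²), the 29.5×23.5 cube at (-1, 11.5) misses the remaining region (no effect) — area = 5.86 mm². So its area = 5.86 mm². Layer 48 (z = 15.36): the cone (r1=9→r2=0.5) has section circumradius 1.943 here — a regular 6-gon (area = (6/2)·1.943²·sin(360°/6) = 9.81 mm²); the cube at (3, 2.5) (footprint 28.5×30) is included at this height (area 855.00 mm²); the cube at (-1, 11.5) (footprint 29.5×23.5) is included at this height (area 693.25 mm²); Taking the first minus the rest: starting from the cone (9.81 mm²), the 28.5×30 cube at (3, 2.5) misses the remaining region (no effect); the 29.5×23.5 cube at (-1, 11.5) misses the remaining region (no effect) — area = 9.81 mm². So its area = 9.81 mm². Layer 48 is larger (9.81 vs 5.86 mm²).

layer 48 (z = 15.36 mm)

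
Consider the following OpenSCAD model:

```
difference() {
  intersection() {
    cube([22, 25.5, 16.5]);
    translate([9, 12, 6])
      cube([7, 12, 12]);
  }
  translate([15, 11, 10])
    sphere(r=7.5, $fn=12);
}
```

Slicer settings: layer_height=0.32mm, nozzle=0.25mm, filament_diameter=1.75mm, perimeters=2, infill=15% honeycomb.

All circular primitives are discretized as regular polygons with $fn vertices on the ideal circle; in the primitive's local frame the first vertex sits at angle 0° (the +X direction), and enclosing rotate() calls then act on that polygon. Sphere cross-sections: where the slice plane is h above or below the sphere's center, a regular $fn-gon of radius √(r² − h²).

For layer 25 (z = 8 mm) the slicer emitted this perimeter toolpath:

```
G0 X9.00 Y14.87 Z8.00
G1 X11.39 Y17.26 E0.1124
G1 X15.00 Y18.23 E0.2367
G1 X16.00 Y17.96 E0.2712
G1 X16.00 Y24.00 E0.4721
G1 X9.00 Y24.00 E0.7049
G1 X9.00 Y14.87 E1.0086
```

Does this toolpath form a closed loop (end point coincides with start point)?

Start point (G0): (9.00, 14.87). End point (last G1): the path returns to the start — closed.

yes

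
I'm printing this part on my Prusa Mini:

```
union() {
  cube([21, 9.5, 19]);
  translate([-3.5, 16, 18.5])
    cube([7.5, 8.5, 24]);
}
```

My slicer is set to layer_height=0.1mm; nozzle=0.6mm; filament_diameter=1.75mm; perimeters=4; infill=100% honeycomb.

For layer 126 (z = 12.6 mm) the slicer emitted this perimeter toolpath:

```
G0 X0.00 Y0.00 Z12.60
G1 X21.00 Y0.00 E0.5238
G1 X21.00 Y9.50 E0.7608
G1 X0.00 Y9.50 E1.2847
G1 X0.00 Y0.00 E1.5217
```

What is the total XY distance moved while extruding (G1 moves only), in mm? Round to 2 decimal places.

Sum the Euclidean lengths of each G1 segment: total = 61.00 mm.

61.00 mm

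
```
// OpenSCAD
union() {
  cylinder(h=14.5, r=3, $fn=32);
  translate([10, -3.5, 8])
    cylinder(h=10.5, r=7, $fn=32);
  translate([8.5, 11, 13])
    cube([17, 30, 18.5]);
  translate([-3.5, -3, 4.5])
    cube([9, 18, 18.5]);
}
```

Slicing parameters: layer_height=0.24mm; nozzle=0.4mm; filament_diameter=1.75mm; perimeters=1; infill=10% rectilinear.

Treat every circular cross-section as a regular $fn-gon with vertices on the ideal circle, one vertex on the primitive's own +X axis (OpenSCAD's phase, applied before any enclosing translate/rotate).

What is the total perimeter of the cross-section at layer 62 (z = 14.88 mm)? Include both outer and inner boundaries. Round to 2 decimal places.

At z = 14.88 mm: the cylinder is not intersected at this z (z outside [0, 14.5]); the r=7 cylinder at (10, -3.5) gives a regular 32-gon of circumradius 7 (constant along its height) (perimeter = 2·32·7.000·sin(180°/32) = 43.91 mm); the cube at (8.5, 11) (footprint 17×30) is included at this height (perimeter 94.00 mm); the cube at (-3.5, -3) is present — its section is the full 9×18 rectangle (perimeter 54.00 mm); Merging all regions: the regions partially overlap (shared area 7.94 mm²), so the edge portions inside another operand are dropped and the merged outline is re-measured after clipping — boundary = 179.07 mm. Overall, the cross-section has 2 separate islands. Total boundary length (outer) = 179.07 mm.

179.07 mm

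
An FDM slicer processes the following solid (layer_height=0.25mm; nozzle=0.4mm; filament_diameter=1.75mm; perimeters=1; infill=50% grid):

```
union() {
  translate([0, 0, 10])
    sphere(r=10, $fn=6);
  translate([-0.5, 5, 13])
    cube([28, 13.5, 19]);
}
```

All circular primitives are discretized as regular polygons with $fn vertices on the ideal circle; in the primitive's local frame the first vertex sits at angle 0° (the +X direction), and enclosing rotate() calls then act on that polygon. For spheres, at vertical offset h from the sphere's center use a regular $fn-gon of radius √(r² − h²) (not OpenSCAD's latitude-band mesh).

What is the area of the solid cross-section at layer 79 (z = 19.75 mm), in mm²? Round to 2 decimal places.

At z = 19.75 mm: the r=10 sphere slices to a regular 6-gon of circumradius 2.222 (√(r²−h²) with h=9.75 from center) (area = (6/2)·2.222²·sin(360°/6) = 12.83 mm²); the cube at (-0.5, 5) (footprint 28×13.5) is included at this height (area 378.00 mm²); Combining (union): the 2 present regions are separate (no shared area or edge), so areas and boundary lengths simply add and each stays a separate island — area = 390.83 mm². Overall, the cross-section has 2 separate islands. Net area = 390.83 mm².

390.83 mm²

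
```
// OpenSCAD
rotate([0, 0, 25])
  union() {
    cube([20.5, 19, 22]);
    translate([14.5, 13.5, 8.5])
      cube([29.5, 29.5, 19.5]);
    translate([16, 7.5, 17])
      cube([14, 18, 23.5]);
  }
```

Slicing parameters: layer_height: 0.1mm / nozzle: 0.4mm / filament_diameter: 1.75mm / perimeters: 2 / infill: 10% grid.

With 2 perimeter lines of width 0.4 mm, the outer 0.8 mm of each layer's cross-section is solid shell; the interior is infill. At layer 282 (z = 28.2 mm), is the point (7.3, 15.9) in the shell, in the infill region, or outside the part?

outside

At z = 28.2 mm: the cube does not reach this height (z outside [0, 22]); the cube at (14.5, 13.5) is not intersected at this z (z outside [8.5, 28]); the cube at (16, 7.5) (footprint 14×18) is included at this height; Combining (union): only the 14×18 cube at (16, 7.5) is present, so the union is just that shape — 1 connected region; (rotated 25° about Z; rotation is an isometry so areas/perimeters/island counts are preserved). Overall, the cross-section is a single solid region. Undo the 25° rotation: the query point maps to (13.336, 11.325) in the un-rotated model frame. The nearest boundary edge runs (16.00, 25.50)→(16.00, 7.50); distance from the point to it = 2.66 mm. The point is not inside any of the regions above, so it lies outside the cross-section (2.66 mm from the nearest boundary).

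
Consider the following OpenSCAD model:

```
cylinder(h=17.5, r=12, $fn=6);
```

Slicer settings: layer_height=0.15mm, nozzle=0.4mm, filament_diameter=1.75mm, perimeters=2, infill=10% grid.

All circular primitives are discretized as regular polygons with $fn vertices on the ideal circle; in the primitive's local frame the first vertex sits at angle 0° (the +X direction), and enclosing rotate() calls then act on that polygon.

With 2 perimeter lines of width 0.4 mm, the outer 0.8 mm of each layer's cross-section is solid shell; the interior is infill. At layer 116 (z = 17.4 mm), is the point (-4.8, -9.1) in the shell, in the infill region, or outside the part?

infill

At z = 17.4 mm: the r=12 cylinder contributes a regular 6-gon of circumradius 12. Overall, the cross-section is a single solid region. The nearest boundary edge runs (-6.00, -10.39)→(6.00, -10.39); distance from the point to it = 1.29 mm. The point is inside the cross-section and 1.29 mm from the nearest boundary — more than the 0.8 mm shell width (2 × 0.4), so it's in the infill interior.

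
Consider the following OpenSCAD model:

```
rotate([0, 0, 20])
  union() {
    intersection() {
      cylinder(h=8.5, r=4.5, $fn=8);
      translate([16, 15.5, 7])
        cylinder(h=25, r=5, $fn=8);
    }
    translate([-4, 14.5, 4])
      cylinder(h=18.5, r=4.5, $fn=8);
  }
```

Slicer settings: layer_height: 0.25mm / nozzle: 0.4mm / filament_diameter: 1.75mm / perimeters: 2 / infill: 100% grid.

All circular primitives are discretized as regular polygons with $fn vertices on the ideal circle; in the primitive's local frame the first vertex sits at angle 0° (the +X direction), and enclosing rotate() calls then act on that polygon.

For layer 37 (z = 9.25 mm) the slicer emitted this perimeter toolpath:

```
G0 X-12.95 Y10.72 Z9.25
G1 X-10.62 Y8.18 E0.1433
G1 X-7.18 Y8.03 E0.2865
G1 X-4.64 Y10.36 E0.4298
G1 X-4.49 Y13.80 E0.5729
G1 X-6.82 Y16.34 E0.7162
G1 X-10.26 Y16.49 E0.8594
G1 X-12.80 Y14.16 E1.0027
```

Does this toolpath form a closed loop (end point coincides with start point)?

Start point (G0): (-12.95, 10.72). End point (last G1): the path does not return to the start — open.

no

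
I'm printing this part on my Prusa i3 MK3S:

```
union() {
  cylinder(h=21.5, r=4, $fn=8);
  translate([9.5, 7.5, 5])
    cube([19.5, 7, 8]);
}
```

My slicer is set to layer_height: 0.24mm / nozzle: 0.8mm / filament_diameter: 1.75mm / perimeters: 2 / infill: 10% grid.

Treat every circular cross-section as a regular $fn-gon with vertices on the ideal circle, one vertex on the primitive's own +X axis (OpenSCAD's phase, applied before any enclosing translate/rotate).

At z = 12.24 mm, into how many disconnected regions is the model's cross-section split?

At z = 12.24 mm: the r=4 cylinder contributes a regular 8-gon of circumradius 4; the cube at (9.5, 7.5) (footprint 19.5×7) is included at this height; Merging all regions: the 2 present regions are separate (no shared area or edge), so areas and boundary lengths simply add and each stays a separate island — 2 connected regions. The result has 2 disconnected regions.

2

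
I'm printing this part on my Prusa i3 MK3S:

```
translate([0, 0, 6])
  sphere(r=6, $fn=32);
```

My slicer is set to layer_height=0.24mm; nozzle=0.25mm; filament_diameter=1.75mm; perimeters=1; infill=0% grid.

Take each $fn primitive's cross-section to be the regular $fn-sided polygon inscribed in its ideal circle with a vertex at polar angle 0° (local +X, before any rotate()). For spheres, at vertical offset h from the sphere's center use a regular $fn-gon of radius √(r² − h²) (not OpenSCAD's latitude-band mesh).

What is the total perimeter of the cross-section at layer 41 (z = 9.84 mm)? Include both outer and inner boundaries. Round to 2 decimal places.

At z = 9.84 mm: the r=6 sphere slices to a regular 32-gon of circumradius 4.610 (√(r²−h²) with h=3.84 from center) (perimeter = 2·32·4.610·sin(180°/32) = 28.92 mm). Overall, the cross-section is a single solid region. Total boundary length (outer) = 28.92 mm.

28.92 mm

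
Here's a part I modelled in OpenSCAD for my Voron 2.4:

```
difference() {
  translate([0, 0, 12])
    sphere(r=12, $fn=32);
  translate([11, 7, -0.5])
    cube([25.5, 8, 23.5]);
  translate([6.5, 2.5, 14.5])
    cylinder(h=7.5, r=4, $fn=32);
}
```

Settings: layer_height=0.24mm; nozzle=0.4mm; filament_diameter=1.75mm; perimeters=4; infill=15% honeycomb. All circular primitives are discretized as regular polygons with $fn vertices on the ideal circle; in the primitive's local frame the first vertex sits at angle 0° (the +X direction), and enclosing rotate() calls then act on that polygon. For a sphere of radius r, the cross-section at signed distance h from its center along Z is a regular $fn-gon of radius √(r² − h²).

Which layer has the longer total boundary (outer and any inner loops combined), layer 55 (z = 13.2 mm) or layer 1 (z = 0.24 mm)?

Layer 55 (z = 13.2): the sphere: section is a regular 32-gon, circumradius = √(r²−h²) = √(12²−1.2²) = 11.940 (perimeter = 2·32·11.940·sin(180°/32) = 74.90 mm); the cube at (11, 7) (footprint 25.5×8) is included at this height (perimeter 67.00 mm); the cylinder at (6.5, 2.5) does not reach this height (z outside [14.5, 22]); Taking the first minus the rest: starting from the r=12 sphere, the 25.5×8 cube at (11, 7) misses the remaining region (no effect) — boundary = 74.90 mm. So its perimeter = 74.90 mm. Layer 1 (z = 0.24): the r=12 sphere slices to a regular 32-gon of circumradius 2.388 (√(r²−h²) with h=11.76 from center) (perimeter = 2·32·2.388·sin(180°/32) = 14.98 mm); the 25.5×8 cube at (11, 7) contributes its full rectangle (perimeter 67.00 mm); the cylinder at (6.5, 2.5) does not reach this height (z outside [14.5, 22]); After the difference (first − rest): starting from the r=12 sphere, the 25.5×8 cube at (11, 7) misses the remaining region (no effect) — boundary = 14.98 mm. So its perimeter = 14.98 mm. Layer 55 is larger (74.90 vs 14.98 mm).

layer 55 (z = 13.2 mm)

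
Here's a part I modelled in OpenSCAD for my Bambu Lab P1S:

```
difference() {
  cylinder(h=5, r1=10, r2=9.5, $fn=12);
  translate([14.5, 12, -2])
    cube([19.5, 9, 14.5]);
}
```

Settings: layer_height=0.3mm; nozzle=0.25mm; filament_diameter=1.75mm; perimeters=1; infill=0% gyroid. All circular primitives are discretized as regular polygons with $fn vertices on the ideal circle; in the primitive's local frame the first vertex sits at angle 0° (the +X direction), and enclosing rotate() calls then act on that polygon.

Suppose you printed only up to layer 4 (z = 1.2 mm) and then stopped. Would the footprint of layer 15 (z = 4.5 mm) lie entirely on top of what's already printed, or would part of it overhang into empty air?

entirely on top

Compare the two slices. At z = 1.2: the cone: at t=0.240 of its height the radius interpolates to r₁+(r₂−r₁)t = 9.880, giving a regular 12-gon of that circumradius (area = (12/2)·9.880²·sin(360°/12) = 292.84 mm²); the cube at (14.5, 12) is present — its section is the full 19.5×9 rectangle (area 175.50 mm²); Taking the first minus the rest: starting from the cone (292.84 mm²), the 19.5×9 cube at (14.5, 12) misses the remaining region (no effect) — area = 292.84 mm². At z = 4.5: the cone contributes a regular 12-gon of circumradius 9.550 (interpolated between r1=10 and r2=9.5 at t=0.900) (area = (12/2)·9.550²·sin(360°/12) = 273.61 mm²); the cube at (14.5, 12) (footprint 19.5×9) is included at this height (area 175.50 mm²); Taking the first minus the rest: starting from the cone (273.61 mm²), the 19.5×9 cube at (14.5, 12) misses the remaining region (no effect) — area = 273.61 mm². Checking containment: the cross-section at z = 4.5 is a subset of the cross-section at z = 1.2.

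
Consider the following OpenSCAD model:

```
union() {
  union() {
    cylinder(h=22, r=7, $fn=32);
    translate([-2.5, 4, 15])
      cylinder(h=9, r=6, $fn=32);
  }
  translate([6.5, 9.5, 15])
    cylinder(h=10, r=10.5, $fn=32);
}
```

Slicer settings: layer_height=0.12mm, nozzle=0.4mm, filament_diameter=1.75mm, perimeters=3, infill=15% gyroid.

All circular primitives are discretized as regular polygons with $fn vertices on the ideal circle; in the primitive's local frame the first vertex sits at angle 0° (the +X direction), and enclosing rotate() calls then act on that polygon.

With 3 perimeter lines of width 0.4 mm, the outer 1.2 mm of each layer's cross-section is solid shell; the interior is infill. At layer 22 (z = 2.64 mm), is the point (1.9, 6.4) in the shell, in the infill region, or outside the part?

shell

At z = 2.64 mm: the r=7 cylinder gives a regular 32-gon of circumradius 7 (constant along its height); the cylinder at (-2.5, 4) is not intersected at this z (z outside [15, 24]); Merging all regions: only the r=7 cylinder is present, so the union is just that shape — 1 connected region; the cylinder at (6.5, 9.5) is not intersected at this z (z outside [15, 25]); Combining (union): only that combined region is present, so the union is just that shape — 1 connected region. Overall, the cross-section is a single solid region. The nearest boundary edge runs (2.68, 6.47)→(1.37, 6.87); distance from the point to it = 0.29 mm. The point is inside the cross-section, 0.29 mm from the nearest boundary — within the 1.2 mm shell band (3 × 0.4).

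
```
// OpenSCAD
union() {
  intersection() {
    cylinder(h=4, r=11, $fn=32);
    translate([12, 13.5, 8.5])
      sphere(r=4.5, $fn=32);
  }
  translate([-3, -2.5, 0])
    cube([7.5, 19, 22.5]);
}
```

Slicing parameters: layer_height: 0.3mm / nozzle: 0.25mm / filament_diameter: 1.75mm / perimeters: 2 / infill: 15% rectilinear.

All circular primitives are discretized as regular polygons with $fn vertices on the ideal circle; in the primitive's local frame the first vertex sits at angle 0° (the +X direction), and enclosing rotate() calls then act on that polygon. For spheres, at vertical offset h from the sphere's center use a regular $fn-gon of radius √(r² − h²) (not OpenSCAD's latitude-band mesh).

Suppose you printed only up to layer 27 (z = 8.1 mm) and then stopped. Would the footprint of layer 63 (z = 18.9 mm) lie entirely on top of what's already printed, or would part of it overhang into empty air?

entirely on top

Compare the two slices. At z = 8.1: the cylinder does not reach this height (z outside [0, 4]); the r=4.5 sphere at (12, 13.5) slices to a regular 32-gon of circumradius 4.482 (√(r²−h²) with h=0.4 from center) (area = (32/2)·4.482²·sin(360°/32) = 62.71 mm²); Keeping only the common overlap: at least one operand is absent at this height, so nothing remains; the 7.5×19 cube at (-3, -2.5) contributes its full rectangle (area 142.50 mm²); Taking the union: only the 7.5×19 cube at (-3, -2.5) is present, so the union is just that shape — area = 142.50 mm². At z = 18.9: the cylinder is not intersected at this z (z outside [0, 4]); the sphere at (12, 13.5) is not intersected at this z (|z−center|=10.400 > r=4.5); Keeping only the common overlap: at least one operand is absent at this height, so nothing remains; the cube at (-3, -2.5) (footprint 7.5×19) is included at this height (area 142.50 mm²); Merging all regions: only the 7.5×19 cube at (-3, -2.5) is present, so the union is just that shape — area = 142.50 mm². Checking containment: the cross-section at z = 18.9 is a subset of the cross-section at z = 8.1.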